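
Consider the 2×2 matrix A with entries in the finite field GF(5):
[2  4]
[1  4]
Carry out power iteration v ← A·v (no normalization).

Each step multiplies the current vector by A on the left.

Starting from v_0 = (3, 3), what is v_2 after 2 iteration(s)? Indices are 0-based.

v_0 = (3, 3).
v_1 = A·v_0 = (3, 0).
v_2 = A·v_1 = (1, 3).

v_2 = (1, 3)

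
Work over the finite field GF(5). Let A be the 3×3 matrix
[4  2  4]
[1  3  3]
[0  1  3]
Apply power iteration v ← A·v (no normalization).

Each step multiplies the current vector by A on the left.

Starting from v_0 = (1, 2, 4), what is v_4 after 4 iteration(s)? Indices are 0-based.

v_0 = (1, 2, 4).
v_1 = A·v_0 = (4, 4, 4).
v_2 = A·v_1 = (0, 3, 1).
v_3 = A·v_2 = (0, 2, 1).
v_4 = A·v_3 = (3, 4, 0).

v_4 = (3, 4, 0)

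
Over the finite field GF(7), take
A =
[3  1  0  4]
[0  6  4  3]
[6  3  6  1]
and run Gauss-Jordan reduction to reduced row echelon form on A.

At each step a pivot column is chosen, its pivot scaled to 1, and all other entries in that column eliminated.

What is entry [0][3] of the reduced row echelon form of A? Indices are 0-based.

M[0][3] = 1

[1] R0 /= 3  ⇒  (1, 5, 0, 6)
     R2 -= 6·R0  ⇒  (0, 1, 6, 0)
[2] R1 /= 6  ⇒  (0, 1, 3, 4)
     R0 -= 5·R1  ⇒  (1, 0, 6, 0)
     R2 -= 1·R1  ⇒  (0, 0, 3, 3)
[3] R2 /= 3  ⇒  (0, 0, 1, 1)
     R0 -= 6·R2  ⇒  (1, 0, 0, 1)
     R1 -= 3·R2  ⇒  (0, 1, 0, 1)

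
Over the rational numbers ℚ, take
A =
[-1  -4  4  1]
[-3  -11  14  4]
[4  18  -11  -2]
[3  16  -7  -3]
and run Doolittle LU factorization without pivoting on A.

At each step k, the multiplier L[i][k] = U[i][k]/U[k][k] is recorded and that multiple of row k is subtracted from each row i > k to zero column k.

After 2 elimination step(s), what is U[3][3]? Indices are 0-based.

U[3][3] = -4

Step 1: pivot at (0,0) is -1.
  row1 ← row1 − (3)·row0  ⇒  L[1][0]=3, U row1=(0, 1, 2, 1)
  row2 ← row2 − (-4)·row0  ⇒  L[2][0]=-4, U row2=(0, 2, 5, 2)
  row3 ← row3 − (-3)·row0  ⇒  L[3][0]=-3, U row3=(0, 4, 5, 0)
Step 2: pivot at (1,1) is 1.
  row2 ← row2 − (2)·row1  ⇒  L[2][1]=2, U row2=(0, 0, 1, 0)
  row3 ← row3 − (4)·row1  ⇒  L[3][1]=4, U row3=(0, 0, -3, -4)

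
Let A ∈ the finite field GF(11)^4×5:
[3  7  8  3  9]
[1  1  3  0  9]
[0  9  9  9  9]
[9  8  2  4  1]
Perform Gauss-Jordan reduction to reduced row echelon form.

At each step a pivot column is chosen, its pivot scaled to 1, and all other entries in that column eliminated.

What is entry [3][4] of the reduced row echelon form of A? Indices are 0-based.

pivot(0,0)=3: scale R0 → (1, 6, 10, 1, 3)
  clear (1,0): R1 −= (1)R0 → (0, 6, 4, 10, 6)
  clear (3,0): R3 −= (9)R0 → (0, 9, 0, 6, 7)
pivot(1,1)=6: scale R1 → (0, 1, 8, 9, 1)
  clear (0,1): R0 −= (6)R1 → (1, 0, 6, 2, 8)
  clear (2,1): R2 −= (9)R1 → (0, 0, 3, 5, 0)
  clear (3,1): R3 −= (9)R1 → (0, 0, 5, 2, 9)
pivot(2,2)=3: scale R2 → (0, 0, 1, 9, 0)
  clear (0,2): R0 −= (6)R2 → (1, 0, 0, 3, 8)
  clear (1,2): R1 −= (8)R2 → (0, 1, 0, 3, 1)
  clear (3,2): R3 −= (5)R2 → (0, 0, 0, 1, 9)
pivot(3,3)=1: scale R3 → (0, 0, 0, 1, 9)
  clear (0,3): R0 −= (3)R3 → (1, 0, 0, 0, 3)
  clear (1,3): R1 −= (3)R3 → (0, 1, 0, 0, 7)
  clear (2,3): R2 −= (9)R3 → (0, 0, 1, 0, 7)

M[3][4] = 9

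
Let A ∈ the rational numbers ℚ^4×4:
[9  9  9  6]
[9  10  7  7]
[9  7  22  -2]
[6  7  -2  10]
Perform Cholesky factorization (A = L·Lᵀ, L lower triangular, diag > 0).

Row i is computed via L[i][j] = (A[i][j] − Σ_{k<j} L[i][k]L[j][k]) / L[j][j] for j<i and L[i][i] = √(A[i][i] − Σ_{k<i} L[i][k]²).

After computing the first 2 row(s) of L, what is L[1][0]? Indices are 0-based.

Step 1: L[0][0] = √(9) = 3.
  L[1][0] = (9) / L[0][0] = 3.
Step 2: L[1][1] = √(1) = 1.

L[1][0] = 3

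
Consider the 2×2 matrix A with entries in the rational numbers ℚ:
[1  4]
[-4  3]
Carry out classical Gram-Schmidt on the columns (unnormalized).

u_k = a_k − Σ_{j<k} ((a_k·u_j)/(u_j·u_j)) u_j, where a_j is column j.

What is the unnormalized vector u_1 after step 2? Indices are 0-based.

u_1 = (76/17, 19/17)

Step 1: u_0 = a_0 = (1, -4).
Step 2: u_1 = a_1 − (-8/17)·u_0 = (76/17, 19/17).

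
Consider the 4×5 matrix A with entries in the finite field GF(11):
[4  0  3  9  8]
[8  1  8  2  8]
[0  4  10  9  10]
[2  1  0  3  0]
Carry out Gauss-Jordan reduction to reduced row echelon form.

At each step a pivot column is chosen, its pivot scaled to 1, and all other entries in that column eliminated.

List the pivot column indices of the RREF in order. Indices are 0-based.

pivot(0,0)=4: scale R0 → (1, 0, 9, 5, 2)
  clear (1,0): R1 −= (8)R0 → (0, 1, 2, 6, 3)
  clear (3,0): R3 −= (2)R0 → (0, 1, 4, 4, 7)
pivot(1,1)=1: scale R1 → (0, 1, 2, 6, 3)
  clear (2,1): R2 −= (4)R1 → (0, 0, 2, 7, 9)
  clear (3,1): R3 −= (1)R1 → (0, 0, 2, 9, 4)
pivot(2,2)=2: scale R2 → (0, 0, 1, 9, 10)
  clear (0,2): R0 −= (9)R2 → (1, 0, 0, 1, 0)
  clear (1,2): R1 −= (2)R2 → (0, 1, 0, 10, 5)
  clear (3,2): R3 −= (2)R2 → (0, 0, 0, 2, 6)
pivot(3,3)=2: scale R3 → (0, 0, 0, 1, 3)
  clear (0,3): R0 −= (1)R3 → (1, 0, 0, 0, 8)
  clear (1,3): R1 −= (10)R3 → (0, 1, 0, 0, 8)
  clear (2,3): R2 −= (9)R3 → (0, 0, 1, 0, 5)

pivot columns: 0, 1, 2, 3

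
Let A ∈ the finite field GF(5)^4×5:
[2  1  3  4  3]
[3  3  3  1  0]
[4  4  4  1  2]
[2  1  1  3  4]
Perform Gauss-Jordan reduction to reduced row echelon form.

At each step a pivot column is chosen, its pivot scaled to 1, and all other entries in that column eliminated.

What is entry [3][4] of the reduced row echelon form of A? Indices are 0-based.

M[3][4] = 4

step 1: normalize row 0 (÷2) = (1, 3, 4, 2, 4)
  row 1: subtract 3×row0 = (0, 4, 1, 0, 3)
  row 2: subtract 4×row0 = (0, 2, 3, 3, 1)
  row 3: subtract 2×row0 = (0, 0, 3, 4, 1)
step 2: normalize row 1 (÷4) = (0, 1, 4, 0, 2)
  row 0: subtract 3×row1 = (1, 0, 2, 2, 3)
  row 2: subtract 2×row1 = (0, 0, 0, 3, 2)
step 3: exchange rows 2,3
step 3: normalize row 2 (÷3) = (0, 0, 1, 3, 2)
  row 0: subtract 2×row2 = (1, 0, 0, 1, 4)
  row 1: subtract 4×row2 = (0, 1, 0, 3, 4)
step 4: normalize row 3 (÷3) = (0, 0, 0, 1, 4)
  row 0: subtract 1×row3 = (1, 0, 0, 0, 0)
  row 1: subtract 3×row3 = (0, 1, 0, 0, 2)
  row 2: subtract 3×row3 = (0, 0, 1, 0, 0)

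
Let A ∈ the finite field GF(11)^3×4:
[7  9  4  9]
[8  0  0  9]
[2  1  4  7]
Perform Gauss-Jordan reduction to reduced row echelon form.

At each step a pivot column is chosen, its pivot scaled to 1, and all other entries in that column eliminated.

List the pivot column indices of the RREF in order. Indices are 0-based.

[1] R0 /= 7  ⇒  (1, 6, 10, 6)
     R1 -= 8·R0  ⇒  (0, 7, 8, 5)
     R2 -= 2·R0  ⇒  (0, 0, 6, 6)
[2] R1 /= 7  ⇒  (0, 1, 9, 7)
     R0 -= 6·R1  ⇒  (1, 0, 0, 8)
[3] R2 /= 6  ⇒  (0, 0, 1, 1)
     R1 -= 9·R2  ⇒  (0, 1, 0, 9)

pivot columns: 0, 1, 2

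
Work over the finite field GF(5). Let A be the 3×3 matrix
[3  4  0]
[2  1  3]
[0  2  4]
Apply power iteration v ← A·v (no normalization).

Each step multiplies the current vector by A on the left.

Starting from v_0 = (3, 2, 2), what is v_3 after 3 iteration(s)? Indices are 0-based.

v_0 = (3, 2, 2).
v_1 = A·v_0 = (2, 4, 2).
v_2 = A·v_1 = (2, 4, 1).
v_3 = A·v_2 = (2, 1, 2).

v_3 = (2, 1, 2)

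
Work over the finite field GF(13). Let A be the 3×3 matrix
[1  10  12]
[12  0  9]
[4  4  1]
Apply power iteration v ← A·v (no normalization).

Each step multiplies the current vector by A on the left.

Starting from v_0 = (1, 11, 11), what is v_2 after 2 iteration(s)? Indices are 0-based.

v_0 = (1, 11, 11).
v_1 = A·v_0 = (9, 7, 7).
v_2 = A·v_1 = (7, 2, 6).

v_2 = (7, 2, 6)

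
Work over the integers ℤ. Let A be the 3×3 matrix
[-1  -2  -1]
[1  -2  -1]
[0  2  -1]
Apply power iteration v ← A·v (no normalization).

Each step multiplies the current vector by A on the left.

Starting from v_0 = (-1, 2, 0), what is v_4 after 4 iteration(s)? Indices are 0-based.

v_4 = (-53, -55, 14)

v_0 = (-1, 2, 0).
v_1 = A·v_0 = (-3, -5, 4).
v_2 = A·v_1 = (9, 3, -14).
v_3 = A·v_2 = (-1, 17, 20).
v_4 = A·v_3 = (-53, -55, 14).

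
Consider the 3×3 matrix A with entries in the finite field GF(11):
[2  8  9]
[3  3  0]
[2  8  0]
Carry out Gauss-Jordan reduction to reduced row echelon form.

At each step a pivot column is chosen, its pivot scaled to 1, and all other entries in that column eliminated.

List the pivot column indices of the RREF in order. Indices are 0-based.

step 1: normalize row 0 (÷2) = (1, 4, 10)
  row 1: subtract 3×row0 = (0, 2, 3)
  row 2: subtract 2×row0 = (0, 0, 2)
step 2: normalize row 1 (÷2) = (0, 1, 7)
  row 0: subtract 4×row1 = (1, 0, 4)
step 3: normalize row 2 (÷2) = (0, 0, 1)
  row 0: subtract 4×row2 = (1, 0, 0)
  row 1: subtract 7×row2 = (0, 1, 0)

pivot columns: 0, 1, 2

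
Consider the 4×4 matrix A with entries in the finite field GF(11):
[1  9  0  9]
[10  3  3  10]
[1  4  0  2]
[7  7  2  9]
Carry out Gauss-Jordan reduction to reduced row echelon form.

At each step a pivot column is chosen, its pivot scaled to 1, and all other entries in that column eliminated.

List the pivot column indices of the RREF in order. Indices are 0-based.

pivot columns: 0, 1, 2, 3

[1] R0 /= 1  ⇒  (1, 9, 0, 9)
     R1 -= 10·R0  ⇒  (0, 1, 3, 8)
     R2 -= 1·R0  ⇒  (0, 6, 0, 4)
     R3 -= 7·R0  ⇒  (0, 10, 2, 1)
[2] R1 /= 1  ⇒  (0, 1, 3, 8)
     R0 -= 9·R1  ⇒  (1, 0, 6, 3)
     R2 -= 6·R1  ⇒  (0, 0, 4, 0)
     R3 -= 10·R1  ⇒  (0, 0, 5, 9)
[3] R2 /= 4  ⇒  (0, 0, 1, 0)
     R0 -= 6·R2  ⇒  (1, 0, 0, 3)
     R1 -= 3·R2  ⇒  (0, 1, 0, 8)
     R3 -= 5·R2  ⇒  (0, 0, 0, 9)
[4] R3 /= 9  ⇒  (0, 0, 0, 1)
     R0 -= 3·R3  ⇒  (1, 0, 0, 0)
     R1 -= 8·R3  ⇒  (0, 1, 0, 0)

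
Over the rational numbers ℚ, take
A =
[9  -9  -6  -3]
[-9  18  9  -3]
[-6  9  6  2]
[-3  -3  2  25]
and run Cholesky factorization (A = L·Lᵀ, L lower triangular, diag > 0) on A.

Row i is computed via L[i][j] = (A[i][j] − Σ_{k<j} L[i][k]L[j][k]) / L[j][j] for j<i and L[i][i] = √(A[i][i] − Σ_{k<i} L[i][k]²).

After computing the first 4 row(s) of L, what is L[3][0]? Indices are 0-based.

L[3][0] = -1

Step 1: L[0][0] = √(9) = 3.
  L[1][0] = (-9) / L[0][0] = -3.
Step 2: L[1][1] = √(9) = 3.
  L[2][0] = (-6) / L[0][0] = -2.
  L[2][1] = (3) / L[1][1] = 1.
Step 3: L[2][2] = √(1) = 1.
  L[3][0] = (-3) / L[0][0] = -1.
  L[3][1] = (-6) / L[1][1] = -2.
  L[3][2] = (2) / L[2][2] = 2.
Step 4: L[3][3] = √(16) = 4.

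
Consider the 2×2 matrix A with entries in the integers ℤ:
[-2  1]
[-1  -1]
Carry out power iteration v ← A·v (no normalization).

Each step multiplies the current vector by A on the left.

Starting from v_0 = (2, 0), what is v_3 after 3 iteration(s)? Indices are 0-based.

v_3 = (-6, -12)

v_0 = (2, 0).
v_1 = A·v_0 = (-4, -2).
v_2 = A·v_1 = (6, 6).
v_3 = A·v_2 = (-6, -12).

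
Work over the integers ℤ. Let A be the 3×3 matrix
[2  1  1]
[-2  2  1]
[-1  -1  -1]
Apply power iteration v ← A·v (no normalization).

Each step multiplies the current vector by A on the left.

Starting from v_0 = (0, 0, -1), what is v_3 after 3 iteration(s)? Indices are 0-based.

v_0 = (0, 0, -1).
v_1 = A·v_0 = (-1, -1, 1).
v_2 = A·v_1 = (-2, 1, 1).
v_3 = A·v_2 = (-2, 7, 0).

v_3 = (-2, 7, 0)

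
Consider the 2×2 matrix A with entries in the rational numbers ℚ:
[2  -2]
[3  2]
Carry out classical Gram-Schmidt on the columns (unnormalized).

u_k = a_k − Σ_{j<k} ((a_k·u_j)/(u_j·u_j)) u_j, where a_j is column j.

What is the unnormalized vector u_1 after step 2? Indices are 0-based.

Step 1: u_0 = a_0 = (2, 3).
Step 2: u_1 = a_1 − (2/13)·u_0 = (-30/13, 20/13).

u_1 = (-30/13, 20/13)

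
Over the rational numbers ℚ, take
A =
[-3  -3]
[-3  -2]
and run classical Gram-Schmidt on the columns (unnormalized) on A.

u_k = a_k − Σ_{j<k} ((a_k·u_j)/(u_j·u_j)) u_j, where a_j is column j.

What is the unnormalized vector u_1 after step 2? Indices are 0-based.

u_1 = (-1/2, 1/2)

Step 1: u_0 = a_0 = (-3, -3).
Step 2: u_1 = a_1 − (5/6)·u_0 = (-1/2, 1/2).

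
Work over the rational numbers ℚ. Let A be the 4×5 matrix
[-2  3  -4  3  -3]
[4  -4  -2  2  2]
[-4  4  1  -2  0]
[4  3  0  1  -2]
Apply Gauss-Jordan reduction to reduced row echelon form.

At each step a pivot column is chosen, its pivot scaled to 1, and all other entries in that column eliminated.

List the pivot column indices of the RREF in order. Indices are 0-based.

pivot(0,0)=-2: scale R0 → (1, -3/2, 2, -3/2, 3/2)
  clear (1,0): R1 −= (4)R0 → (0, 2, -10, 8, -4)
  clear (2,0): R2 −= (-4)R0 → (0, -2, 9, -8, 6)
  clear (3,0): R3 −= (4)R0 → (0, 9, -8, 7, -8)
pivot(1,1)=2: scale R1 → (0, 1, -5, 4, -2)
  clear (0,1): R0 −= (-3/2)R1 → (1, 0, -11/2, 9/2, -3/2)
  clear (2,1): R2 −= (-2)R1 → (0, 0, -1, 0, 2)
  clear (3,1): R3 −= (9)R1 → (0, 0, 37, -29, 10)
pivot(2,2)=-1: scale R2 → (0, 0, 1, 0, -2)
  clear (0,2): R0 −= (-11/2)R2 → (1, 0, 0, 9/2, -25/2)
  clear (1,2): R1 −= (-5)R2 → (0, 1, 0, 4, -12)
  clear (3,2): R3 −= (37)R2 → (0, 0, 0, -29, 84)
pivot(3,3)=-29: scale R3 → (0, 0, 0, 1, -84/29)
  clear (0,3): R0 −= (9/2)R3 → (1, 0, 0, 0, 31/58)
  clear (1,3): R1 −= (4)R3 → (0, 1, 0, 0, -12/29)

pivot columns: 0, 1, 2, 3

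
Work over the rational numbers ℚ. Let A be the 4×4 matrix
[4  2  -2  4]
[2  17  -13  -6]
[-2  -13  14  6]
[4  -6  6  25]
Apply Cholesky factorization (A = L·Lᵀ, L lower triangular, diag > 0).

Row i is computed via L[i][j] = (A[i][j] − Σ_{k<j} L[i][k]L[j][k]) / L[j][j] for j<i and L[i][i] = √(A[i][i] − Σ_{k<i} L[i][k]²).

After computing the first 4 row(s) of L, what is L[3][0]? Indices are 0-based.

L[3][0] = 2

Step 1: L[0][0] = √(4) = 2.
  L[1][0] = (2) / L[0][0] = 1.
Step 2: L[1][1] = √(16) = 4.
  L[2][0] = (-2) / L[0][0] = -1.
  L[2][1] = (-12) / L[1][1] = -3.
Step 3: L[2][2] = √(4) = 2.
  L[3][0] = (4) / L[0][0] = 2.
  L[3][1] = (-8) / L[1][1] = -2.
  L[3][2] = (2) / L[2][2] = 1.
Step 4: L[3][3] = √(16) = 4.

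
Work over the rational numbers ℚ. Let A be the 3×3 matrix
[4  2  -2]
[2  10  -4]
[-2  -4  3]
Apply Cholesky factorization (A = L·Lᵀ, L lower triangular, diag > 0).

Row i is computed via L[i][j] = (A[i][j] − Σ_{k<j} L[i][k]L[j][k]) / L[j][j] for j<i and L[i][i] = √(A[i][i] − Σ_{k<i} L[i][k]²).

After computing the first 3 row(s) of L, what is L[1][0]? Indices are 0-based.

L[1][0] = 1

Step 1: L[0][0] = √(4) = 2.
  L[1][0] = (2) / L[0][0] = 1.
Step 2: L[1][1] = √(9) = 3.
  L[2][0] = (-2) / L[0][0] = -1.
  L[2][1] = (-3) / L[1][1] = -1.
Step 3: L[2][2] = √(1) = 1.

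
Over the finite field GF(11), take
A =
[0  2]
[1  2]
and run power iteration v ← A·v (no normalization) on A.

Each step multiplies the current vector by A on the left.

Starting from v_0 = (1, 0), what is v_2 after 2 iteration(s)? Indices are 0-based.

v_2 = (2, 2)

v_0 = (1, 0).
v_1 = A·v_0 = (0, 1).
v_2 = A·v_1 = (2, 2).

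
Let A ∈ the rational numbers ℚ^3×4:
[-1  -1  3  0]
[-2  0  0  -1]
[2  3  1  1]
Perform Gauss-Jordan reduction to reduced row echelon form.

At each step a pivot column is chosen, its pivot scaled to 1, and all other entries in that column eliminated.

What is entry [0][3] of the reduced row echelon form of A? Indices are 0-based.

M[0][3] = 1/2

pivot(0,0)=-1: scale R0 → (1, 1, -3, 0)
  clear (1,0): R1 −= (-2)R0 → (0, 2, -6, -1)
  clear (2,0): R2 −= (2)R0 → (0, 1, 7, 1)
pivot(1,1)=2: scale R1 → (0, 1, -3, -1/2)
  clear (0,1): R0 −= (1)R1 → (1, 0, 0, 1/2)
  clear (2,1): R2 −= (1)R1 → (0, 0, 10, 3/2)
pivot(2,2)=10: scale R2 → (0, 0, 1, 3/20)
  clear (1,2): R1 −= (-3)R2 → (0, 1, 0, -1/20)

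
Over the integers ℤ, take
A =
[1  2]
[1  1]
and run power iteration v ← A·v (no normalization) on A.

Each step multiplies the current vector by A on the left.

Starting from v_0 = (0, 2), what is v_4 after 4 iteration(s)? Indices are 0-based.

v_4 = (48, 34)

v_0 = (0, 2).
v_1 = A·v_0 = (4, 2).
v_2 = A·v_1 = (8, 6).
v_3 = A·v_2 = (20, 14).
v_4 = A·v_3 = (48, 34).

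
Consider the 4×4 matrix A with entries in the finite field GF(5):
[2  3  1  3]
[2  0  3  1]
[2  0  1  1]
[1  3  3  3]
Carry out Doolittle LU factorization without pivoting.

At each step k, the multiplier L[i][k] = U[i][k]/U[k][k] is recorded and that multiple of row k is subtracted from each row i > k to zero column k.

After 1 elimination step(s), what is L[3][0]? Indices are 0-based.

L[3][0] = 3

[col 0] pivot 2
  R1 -= 1*R0 → (0, 2, 2, 3)  (L[1][0] := 1)
  R2 -= 1*R0 → (0, 2, 0, 3)  (L[2][0] := 1)
  R3 -= 3*R0 → (0, 4, 0, 4)  (L[3][0] := 3)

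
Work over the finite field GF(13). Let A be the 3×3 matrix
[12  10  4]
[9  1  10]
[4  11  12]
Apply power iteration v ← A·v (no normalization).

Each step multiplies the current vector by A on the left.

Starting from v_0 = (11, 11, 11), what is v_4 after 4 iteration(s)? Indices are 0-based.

v_4 = (1, 0, 6)

v_0 = (11, 11, 11).
v_1 = A·v_0 = (0, 12, 11).
v_2 = A·v_1 = (8, 5, 4).
v_3 = A·v_2 = (6, 0, 5).
v_4 = A·v_3 = (1, 0, 6).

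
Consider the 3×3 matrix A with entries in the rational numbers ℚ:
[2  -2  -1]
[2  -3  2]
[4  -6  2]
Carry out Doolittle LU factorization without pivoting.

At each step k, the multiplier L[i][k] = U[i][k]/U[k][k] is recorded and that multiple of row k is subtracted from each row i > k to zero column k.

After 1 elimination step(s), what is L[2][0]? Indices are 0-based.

L[2][0] = 2

[col 0] pivot 2
  R1 -= 1*R0 → (0, -1, 3)  (L[1][0] := 1)
  R2 -= 2*R0 → (0, -2, 4)  (L[2][0] := 2)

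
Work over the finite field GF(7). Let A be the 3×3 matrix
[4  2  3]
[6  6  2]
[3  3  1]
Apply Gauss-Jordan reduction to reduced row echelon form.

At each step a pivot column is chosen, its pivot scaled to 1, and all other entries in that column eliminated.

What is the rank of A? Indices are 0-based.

rank = 2

pivot(0,0)=4: scale R0 → (1, 4, 6)
  clear (1,0): R1 −= (6)R0 → (0, 3, 1)
  clear (2,0): R2 −= (3)R0 → (0, 5, 4)
pivot(1,1)=3: scale R1 → (0, 1, 5)
  clear (0,1): R0 −= (4)R1 → (1, 0, 0)
  clear (2,1): R2 −= (5)R1 → (0, 0, 0)
col 2: no nonzero at/below row 2; advance.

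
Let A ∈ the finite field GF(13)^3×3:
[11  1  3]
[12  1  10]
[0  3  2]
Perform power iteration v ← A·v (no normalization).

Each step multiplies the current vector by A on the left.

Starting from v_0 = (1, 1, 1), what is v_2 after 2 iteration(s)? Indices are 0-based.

v_0 = (1, 1, 1).
v_1 = A·v_0 = (2, 10, 5).
v_2 = A·v_1 = (8, 6, 1).

v_2 = (8, 6, 1)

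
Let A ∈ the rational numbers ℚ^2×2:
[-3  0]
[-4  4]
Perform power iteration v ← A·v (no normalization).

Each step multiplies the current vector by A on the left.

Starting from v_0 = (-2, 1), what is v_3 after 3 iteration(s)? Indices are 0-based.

v_3 = (54, 168)

v_0 = (-2, 1).
v_1 = A·v_0 = (6, 12).
v_2 = A·v_1 = (-18, 24).
v_3 = A·v_2 = (54, 168).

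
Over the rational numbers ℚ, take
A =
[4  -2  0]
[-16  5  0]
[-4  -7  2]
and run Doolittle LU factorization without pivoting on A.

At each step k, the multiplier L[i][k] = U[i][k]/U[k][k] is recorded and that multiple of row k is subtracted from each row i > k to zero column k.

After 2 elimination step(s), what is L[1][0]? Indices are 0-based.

k=0: U[0][0]=4
  eliminate (1,0): mult=-4, new row 1: (0, -3, 0); set L[1][0]=-4
  eliminate (2,0): mult=-1, new row 2: (0, -9, 2); set L[2][0]=-1
k=1: U[1][1]=-3
  eliminate (2,1): mult=3, new row 2: (0, 0, 2); set L[2][1]=3

L[1][0] = -4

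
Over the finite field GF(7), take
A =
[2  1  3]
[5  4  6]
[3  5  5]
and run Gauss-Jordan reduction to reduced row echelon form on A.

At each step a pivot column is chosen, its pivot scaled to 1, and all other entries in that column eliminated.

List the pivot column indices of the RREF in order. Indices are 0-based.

pivot columns: 0, 1, 2

[1] R0 /= 2  ⇒  (1, 4, 5)
     R1 -= 5·R0  ⇒  (0, 5, 2)
     R2 -= 3·R0  ⇒  (0, 0, 4)
[2] R1 /= 5  ⇒  (0, 1, 6)
     R0 -= 4·R1  ⇒  (1, 0, 2)
[3] R2 /= 4  ⇒  (0, 0, 1)
     R0 -= 2·R2  ⇒  (1, 0, 0)
     R1 -= 6·R2  ⇒  (0, 1, 0)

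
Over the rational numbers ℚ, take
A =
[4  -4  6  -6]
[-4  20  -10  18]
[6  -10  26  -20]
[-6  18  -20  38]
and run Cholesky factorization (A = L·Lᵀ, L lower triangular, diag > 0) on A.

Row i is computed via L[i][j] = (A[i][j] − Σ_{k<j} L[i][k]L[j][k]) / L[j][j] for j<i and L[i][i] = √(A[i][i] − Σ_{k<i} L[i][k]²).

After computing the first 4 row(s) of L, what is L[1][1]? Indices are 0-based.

Step 1: L[0][0] = √(4) = 2.
  L[1][0] = (-4) / L[0][0] = -2.
Step 2: L[1][1] = √(16) = 4.
  L[2][0] = (6) / L[0][0] = 3.
  L[2][1] = (-4) / L[1][1] = -1.
Step 3: L[2][2] = √(16) = 4.
  L[3][0] = (-6) / L[0][0] = -3.
  L[3][1] = (12) / L[1][1] = 3.
  L[3][2] = (-8) / L[2][2] = -2.
Step 4: L[3][3] = √(16) = 4.

L[1][1] = 4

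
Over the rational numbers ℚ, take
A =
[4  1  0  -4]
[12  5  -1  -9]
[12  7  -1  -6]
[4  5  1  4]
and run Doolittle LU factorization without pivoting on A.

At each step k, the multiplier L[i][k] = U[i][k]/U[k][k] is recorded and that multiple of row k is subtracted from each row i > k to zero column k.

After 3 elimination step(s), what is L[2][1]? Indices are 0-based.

[col 0] pivot 4
  R1 -= 3*R0 → (0, 2, -1, 3)  (L[1][0] := 3)
  R2 -= 3*R0 → (0, 4, -1, 6)  (L[2][0] := 3)
  R3 -= 1*R0 → (0, 4, 1, 8)  (L[3][0] := 1)
[col 1] pivot 2
  R2 -= 2*R1 → (0, 0, 1, 0)  (L[2][1] := 2)
  R3 -= 2*R1 → (0, 0, 3, 2)  (L[3][1] := 2)
[col 2] pivot 1
  R3 -= 3*R2 → (0, 0, 0, 2)  (L[3][2] := 3)

L[2][1] = 2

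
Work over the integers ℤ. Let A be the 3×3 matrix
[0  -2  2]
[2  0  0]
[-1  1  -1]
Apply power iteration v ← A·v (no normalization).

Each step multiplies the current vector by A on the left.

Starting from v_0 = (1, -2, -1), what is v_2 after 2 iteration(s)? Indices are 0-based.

v_0 = (1, -2, -1).
v_1 = A·v_0 = (2, 2, -2).
v_2 = A·v_1 = (-8, 4, 2).

v_2 = (-8, 4, 2)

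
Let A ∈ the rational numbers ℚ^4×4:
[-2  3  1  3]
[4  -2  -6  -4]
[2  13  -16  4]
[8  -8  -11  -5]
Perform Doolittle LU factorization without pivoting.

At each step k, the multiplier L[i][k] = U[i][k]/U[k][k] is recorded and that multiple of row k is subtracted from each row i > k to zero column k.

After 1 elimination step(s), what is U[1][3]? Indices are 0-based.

U[1][3] = 2

Step 1: pivot at (0,0) is -2.
  row1 ← row1 − (-2)·row0  ⇒  L[1][0]=-2, U row1=(0, 4, -4, 2)
  row2 ← row2 − (-1)·row0  ⇒  L[2][0]=-1, U row2=(0, 16, -15, 7)
  row3 ← row3 − (-4)·row0  ⇒  L[3][0]=-4, U row3=(0, 4, -7, 7)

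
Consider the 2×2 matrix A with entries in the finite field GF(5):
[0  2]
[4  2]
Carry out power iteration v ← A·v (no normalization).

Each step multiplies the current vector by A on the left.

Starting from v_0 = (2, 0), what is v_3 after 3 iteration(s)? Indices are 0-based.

v_3 = (2, 1)

v_0 = (2, 0).
v_1 = A·v_0 = (0, 3).
v_2 = A·v_1 = (1, 1).
v_3 = A·v_2 = (2, 1).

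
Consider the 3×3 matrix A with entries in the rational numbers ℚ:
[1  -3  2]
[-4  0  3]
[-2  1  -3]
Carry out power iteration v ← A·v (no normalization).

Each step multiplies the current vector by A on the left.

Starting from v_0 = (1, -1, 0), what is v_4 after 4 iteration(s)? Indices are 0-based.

v_0 = (1, -1, 0).
v_1 = A·v_0 = (4, -4, -3).
v_2 = A·v_1 = (10, -25, -3).
v_3 = A·v_2 = (79, -49, -36).
v_4 = A·v_3 = (154, -424, -99).

v_4 = (154, -424, -99)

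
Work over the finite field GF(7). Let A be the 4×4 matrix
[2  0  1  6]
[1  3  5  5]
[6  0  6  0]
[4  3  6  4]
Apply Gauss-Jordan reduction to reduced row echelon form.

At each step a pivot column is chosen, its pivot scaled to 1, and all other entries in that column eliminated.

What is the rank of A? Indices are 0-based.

rank = 4

[1] R0 /= 2  ⇒  (1, 0, 4, 3)
     R1 -= 1·R0  ⇒  (0, 3, 1, 2)
     R2 -= 6·R0  ⇒  (0, 0, 3, 3)
     R3 -= 4·R0  ⇒  (0, 3, 4, 6)
[2] R1 /= 3  ⇒  (0, 1, 5, 3)
     R3 -= 3·R1  ⇒  (0, 0, 3, 4)
[3] R2 /= 3  ⇒  (0, 0, 1, 1)
     R0 -= 4·R2  ⇒  (1, 0, 0, 6)
     R1 -= 5·R2  ⇒  (0, 1, 0, 5)
     R3 -= 3·R2  ⇒  (0, 0, 0, 1)
[4] R3 /= 1  ⇒  (0, 0, 0, 1)
     R0 -= 6·R3  ⇒  (1, 0, 0, 0)
     R1 -= 5·R3  ⇒  (0, 1, 0, 0)
     R2 -= 1·R3  ⇒  (0, 0, 1, 0)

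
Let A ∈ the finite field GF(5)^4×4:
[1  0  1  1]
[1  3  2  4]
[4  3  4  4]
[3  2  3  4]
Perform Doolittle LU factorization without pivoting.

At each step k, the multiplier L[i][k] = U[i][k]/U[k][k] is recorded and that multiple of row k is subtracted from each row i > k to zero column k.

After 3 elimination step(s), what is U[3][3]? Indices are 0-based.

U[3][3] = 1

Step 1: pivot at (0,0) is 1.
  row1 ← row1 − (1)·row0  ⇒  L[1][0]=1, U row1=(0, 3, 1, 3)
  row2 ← row2 − (4)·row0  ⇒  L[2][0]=4, U row2=(0, 3, 0, 0)
  row3 ← row3 − (3)·row0  ⇒  L[3][0]=3, U row3=(0, 2, 0, 1)
Step 2: pivot at (1,1) is 3.
  row2 ← row2 − (1)·row1  ⇒  L[2][1]=1, U row2=(0, 0, 4, 2)
  row3 ← row3 − (4)·row1  ⇒  L[3][1]=4, U row3=(0, 0, 1, 4)
Step 3: pivot at (2,2) is 4.
  row3 ← row3 − (4)·row2  ⇒  L[3][2]=4, U row3=(0, 0, 0, 1)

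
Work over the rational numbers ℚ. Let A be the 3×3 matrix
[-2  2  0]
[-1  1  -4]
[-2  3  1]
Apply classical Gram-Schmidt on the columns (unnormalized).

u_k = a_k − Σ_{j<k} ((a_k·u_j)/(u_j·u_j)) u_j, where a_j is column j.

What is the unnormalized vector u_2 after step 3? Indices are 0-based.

Step 1: u_0 = a_0 = (-2, -1, -2).
Step 2: u_1 = a_1 − (-11/9)·u_0 = (-4/9, -2/9, 5/9).
Step 3: u_2 = a_2 − (2/9)·u_0 − (13/5)·u_1 = (8/5, -16/5, 0).

u_2 = (8/5, -16/5, 0)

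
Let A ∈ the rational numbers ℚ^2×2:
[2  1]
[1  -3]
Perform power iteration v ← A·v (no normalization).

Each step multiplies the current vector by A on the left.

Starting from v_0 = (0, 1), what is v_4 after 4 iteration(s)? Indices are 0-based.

v_4 = (-15, 101)

v_0 = (0, 1).
v_1 = A·v_0 = (1, -3).
v_2 = A·v_1 = (-1, 10).
v_3 = A·v_2 = (8, -31).
v_4 = A·v_3 = (-15, 101).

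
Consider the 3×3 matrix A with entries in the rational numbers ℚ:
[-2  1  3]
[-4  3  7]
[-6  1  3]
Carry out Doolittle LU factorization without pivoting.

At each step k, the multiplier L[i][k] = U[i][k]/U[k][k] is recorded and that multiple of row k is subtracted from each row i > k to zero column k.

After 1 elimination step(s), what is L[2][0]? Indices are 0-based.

[col 0] pivot -2
  R1 -= 2*R0 → (0, 1, 1)  (L[1][0] := 2)
  R2 -= 3*R0 → (0, -2, -6)  (L[2][0] := 3)

L[2][0] = 3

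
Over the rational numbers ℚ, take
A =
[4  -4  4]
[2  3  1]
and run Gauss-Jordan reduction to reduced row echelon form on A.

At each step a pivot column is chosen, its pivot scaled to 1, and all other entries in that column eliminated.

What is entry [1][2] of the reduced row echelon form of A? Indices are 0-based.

[1] R0 /= 4  ⇒  (1, -1, 1)
     R1 -= 2·R0  ⇒  (0, 5, -1)
[2] R1 /= 5  ⇒  (0, 1, -1/5)
     R0 -= -1·R1  ⇒  (1, 0, 4/5)

M[1][2] = -1/5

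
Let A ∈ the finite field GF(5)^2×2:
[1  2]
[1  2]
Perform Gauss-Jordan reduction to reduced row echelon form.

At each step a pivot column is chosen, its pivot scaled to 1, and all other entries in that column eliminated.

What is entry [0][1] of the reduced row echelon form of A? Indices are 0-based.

M[0][1] = 2

pivot(0,0)=1: scale R0 → (1, 2)
  clear (1,0): R1 −= (1)R0 → (0, 0)
col 1: no nonzero at/below row 1; advance.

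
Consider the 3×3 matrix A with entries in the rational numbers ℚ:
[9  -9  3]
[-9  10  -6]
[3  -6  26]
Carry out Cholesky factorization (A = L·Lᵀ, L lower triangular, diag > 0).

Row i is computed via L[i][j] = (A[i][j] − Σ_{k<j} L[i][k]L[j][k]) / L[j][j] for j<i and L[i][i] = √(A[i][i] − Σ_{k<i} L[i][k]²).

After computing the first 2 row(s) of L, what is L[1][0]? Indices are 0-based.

Step 1: L[0][0] = √(9) = 3.
  L[1][0] = (-9) / L[0][0] = -3.
Step 2: L[1][1] = √(1) = 1.

L[1][0] = -3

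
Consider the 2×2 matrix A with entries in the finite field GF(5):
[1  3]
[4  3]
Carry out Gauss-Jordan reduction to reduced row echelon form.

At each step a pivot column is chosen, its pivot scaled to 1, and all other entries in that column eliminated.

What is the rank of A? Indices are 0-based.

rank = 2

step 1: normalize row 0 (÷1) = (1, 3)
  row 1: subtract 4×row0 = (0, 1)
step 2: normalize row 1 (÷1) = (0, 1)
  row 0: subtract 3×row1 = (1, 0)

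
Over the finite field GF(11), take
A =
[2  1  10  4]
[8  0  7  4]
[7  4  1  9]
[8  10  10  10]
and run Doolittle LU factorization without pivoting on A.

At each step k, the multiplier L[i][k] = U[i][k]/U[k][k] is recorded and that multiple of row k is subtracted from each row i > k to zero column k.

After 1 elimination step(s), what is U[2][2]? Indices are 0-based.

U[2][2] = 10

k=0: U[0][0]=2
  eliminate (1,0): mult=4, new row 1: (0, 7, 0, 10); set L[1][0]=4
  eliminate (2,0): mult=9, new row 2: (0, 6, 10, 6); set L[2][0]=9
  eliminate (3,0): mult=4, new row 3: (0, 6, 3, 5); set L[3][0]=4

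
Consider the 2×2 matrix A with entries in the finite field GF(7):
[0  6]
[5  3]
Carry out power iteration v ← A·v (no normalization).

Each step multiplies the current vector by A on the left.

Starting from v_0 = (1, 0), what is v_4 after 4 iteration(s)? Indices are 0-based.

v_0 = (1, 0).
v_1 = A·v_0 = (0, 5).
v_2 = A·v_1 = (2, 1).
v_3 = A·v_2 = (6, 6).
v_4 = A·v_3 = (1, 6).

v_4 = (1, 6)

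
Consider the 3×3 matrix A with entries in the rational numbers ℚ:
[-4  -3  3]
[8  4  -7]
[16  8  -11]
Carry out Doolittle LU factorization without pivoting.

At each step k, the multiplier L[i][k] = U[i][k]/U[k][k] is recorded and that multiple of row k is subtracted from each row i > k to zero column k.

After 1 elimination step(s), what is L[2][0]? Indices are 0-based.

L[2][0] = -4

[col 0] pivot -4
  R1 -= -2*R0 → (0, -2, -1)  (L[1][0] := -2)
  R2 -= -4*R0 → (0, -4, 1)  (L[2][0] := -4)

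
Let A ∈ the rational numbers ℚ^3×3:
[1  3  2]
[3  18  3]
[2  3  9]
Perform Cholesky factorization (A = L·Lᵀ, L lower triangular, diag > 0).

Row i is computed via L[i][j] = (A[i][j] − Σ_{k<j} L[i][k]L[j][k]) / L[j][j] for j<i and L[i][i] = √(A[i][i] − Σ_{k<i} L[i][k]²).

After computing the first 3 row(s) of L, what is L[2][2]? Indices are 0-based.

Step 1: L[0][0] = √(1) = 1.
  L[1][0] = (3) / L[0][0] = 3.
Step 2: L[1][1] = √(9) = 3.
  L[2][0] = (2) / L[0][0] = 2.
  L[2][1] = (-3) / L[1][1] = -1.
Step 3: L[2][2] = √(4) = 2.

L[2][2] = 2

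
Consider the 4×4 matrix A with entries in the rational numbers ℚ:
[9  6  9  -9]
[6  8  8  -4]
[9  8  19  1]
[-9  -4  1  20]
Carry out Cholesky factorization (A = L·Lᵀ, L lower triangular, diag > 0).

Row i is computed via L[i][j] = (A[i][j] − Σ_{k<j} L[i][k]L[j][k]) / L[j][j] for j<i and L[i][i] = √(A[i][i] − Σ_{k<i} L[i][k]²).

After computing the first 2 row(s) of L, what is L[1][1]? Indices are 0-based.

L[1][1] = 2

Step 1: L[0][0] = √(9) = 3.
  L[1][0] = (6) / L[0][0] = 2.
Step 2: L[1][1] = √(4) = 2.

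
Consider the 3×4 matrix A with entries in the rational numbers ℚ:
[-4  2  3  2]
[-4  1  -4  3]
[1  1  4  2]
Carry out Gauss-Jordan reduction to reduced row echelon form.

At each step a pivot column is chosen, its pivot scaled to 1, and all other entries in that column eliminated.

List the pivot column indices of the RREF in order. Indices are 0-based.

pivot columns: 0, 1, 2

pivot(0,0)=-4: scale R0 → (1, -1/2, -3/4, -1/2)
  clear (1,0): R1 −= (-4)R0 → (0, -1, -7, 1)
  clear (2,0): R2 −= (1)R0 → (0, 3/2, 19/4, 5/2)
pivot(1,1)=-1: scale R1 → (0, 1, 7, -1)
  clear (0,1): R0 −= (-1/2)R1 → (1, 0, 11/4, -1)
  clear (2,1): R2 −= (3/2)R1 → (0, 0, -23/4, 4)
pivot(2,2)=-23/4: scale R2 → (0, 0, 1, -16/23)
  clear (0,2): R0 −= (11/4)R2 → (1, 0, 0, 21/23)
  clear (1,2): R1 −= (7)R2 → (0, 1, 0, 89/23)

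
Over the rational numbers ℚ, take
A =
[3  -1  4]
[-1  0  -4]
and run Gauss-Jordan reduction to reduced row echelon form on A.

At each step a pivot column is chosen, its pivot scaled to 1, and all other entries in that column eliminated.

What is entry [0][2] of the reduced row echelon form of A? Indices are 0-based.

M[0][2] = 4

pivot(0,0)=3: scale R0 → (1, -1/3, 4/3)
  clear (1,0): R1 −= (-1)R0 → (0, -1/3, -8/3)
pivot(1,1)=-1/3: scale R1 → (0, 1, 8)
  clear (0,1): R0 −= (-1/3)R1 → (1, 0, 4)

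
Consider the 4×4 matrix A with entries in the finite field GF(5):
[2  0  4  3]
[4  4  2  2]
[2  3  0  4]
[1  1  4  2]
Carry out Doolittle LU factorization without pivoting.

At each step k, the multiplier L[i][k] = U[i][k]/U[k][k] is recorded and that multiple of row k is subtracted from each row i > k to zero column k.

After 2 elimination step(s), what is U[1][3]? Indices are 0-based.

U[1][3] = 1

[col 0] pivot 2
  R1 -= 2*R0 → (0, 4, 4, 1)  (L[1][0] := 2)
  R2 -= 1*R0 → (0, 3, 1, 1)  (L[2][0] := 1)
  R3 -= 3*R0 → (0, 1, 2, 3)  (L[3][0] := 3)
[col 1] pivot 4
  R2 -= 2*R1 → (0, 0, 3, 4)  (L[2][1] := 2)
  R3 -= 4*R1 → (0, 0, 1, 4)  (L[3][1] := 4)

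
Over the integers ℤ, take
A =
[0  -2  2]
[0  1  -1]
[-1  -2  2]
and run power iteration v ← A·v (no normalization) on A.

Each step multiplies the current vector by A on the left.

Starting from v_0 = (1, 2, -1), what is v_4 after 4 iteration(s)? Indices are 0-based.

v_4 = (-104, 52, -56)

v_0 = (1, 2, -1).
v_1 = A·v_0 = (-6, 3, -7).
v_2 = A·v_1 = (-20, 10, -14).
v_3 = A·v_2 = (-48, 24, -28).
v_4 = A·v_3 = (-104, 52, -56).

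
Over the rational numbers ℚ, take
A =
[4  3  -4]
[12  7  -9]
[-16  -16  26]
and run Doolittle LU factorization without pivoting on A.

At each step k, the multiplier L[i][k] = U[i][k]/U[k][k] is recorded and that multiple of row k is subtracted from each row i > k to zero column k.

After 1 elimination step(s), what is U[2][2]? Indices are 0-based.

k=0: U[0][0]=4
  eliminate (1,0): mult=3, new row 1: (0, -2, 3); set L[1][0]=3
  eliminate (2,0): mult=-4, new row 2: (0, -4, 10); set L[2][0]=-4

U[2][2] = 10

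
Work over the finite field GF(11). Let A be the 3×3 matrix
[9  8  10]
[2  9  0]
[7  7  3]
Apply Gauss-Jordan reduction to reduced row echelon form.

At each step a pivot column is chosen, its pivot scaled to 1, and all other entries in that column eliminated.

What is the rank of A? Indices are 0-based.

[1] R0 /= 9  ⇒  (1, 7, 6)
     R1 -= 2·R0  ⇒  (0, 6, 10)
     R2 -= 7·R0  ⇒  (0, 2, 5)
[2] R1 /= 6  ⇒  (0, 1, 9)
     R0 -= 7·R1  ⇒  (1, 0, 9)
     R2 -= 2·R1  ⇒  (0, 0, 9)
[3] R2 /= 9  ⇒  (0, 0, 1)
     R0 -= 9·R2  ⇒  (1, 0, 0)
     R1 -= 9·R2  ⇒  (0, 1, 0)

rank = 3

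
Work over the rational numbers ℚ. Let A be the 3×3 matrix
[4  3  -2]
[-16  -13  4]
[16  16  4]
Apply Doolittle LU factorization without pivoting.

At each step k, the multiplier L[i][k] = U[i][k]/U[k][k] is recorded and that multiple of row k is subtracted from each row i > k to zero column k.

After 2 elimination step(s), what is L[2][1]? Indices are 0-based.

L[2][1] = -4

k=0: U[0][0]=4
  eliminate (1,0): mult=-4, new row 1: (0, -1, -4); set L[1][0]=-4
  eliminate (2,0): mult=4, new row 2: (0, 4, 12); set L[2][0]=4
k=1: U[1][1]=-1
  eliminate (2,1): mult=-4, new row 2: (0, 0, -4); set L[2][1]=-4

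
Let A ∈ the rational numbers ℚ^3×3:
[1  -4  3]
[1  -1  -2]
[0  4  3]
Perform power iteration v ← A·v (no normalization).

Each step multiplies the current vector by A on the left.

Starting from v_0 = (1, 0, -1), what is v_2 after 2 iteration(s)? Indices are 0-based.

v_2 = (-23, 1, 3)

v_0 = (1, 0, -1).
v_1 = A·v_0 = (-2, 3, -3).
v_2 = A·v_1 = (-23, 1, 3).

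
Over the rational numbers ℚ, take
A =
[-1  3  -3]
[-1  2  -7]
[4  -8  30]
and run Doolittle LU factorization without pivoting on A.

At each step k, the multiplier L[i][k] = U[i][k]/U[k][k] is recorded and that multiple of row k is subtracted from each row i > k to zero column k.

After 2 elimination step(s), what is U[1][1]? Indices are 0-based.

U[1][1] = -1

[col 0] pivot -1
  R1 -= 1*R0 → (0, -1, -4)  (L[1][0] := 1)
  R2 -= -4*R0 → (0, 4, 18)  (L[2][0] := -4)
[col 1] pivot -1
  R2 -= -4*R1 → (0, 0, 2)  (L[2][1] := -4)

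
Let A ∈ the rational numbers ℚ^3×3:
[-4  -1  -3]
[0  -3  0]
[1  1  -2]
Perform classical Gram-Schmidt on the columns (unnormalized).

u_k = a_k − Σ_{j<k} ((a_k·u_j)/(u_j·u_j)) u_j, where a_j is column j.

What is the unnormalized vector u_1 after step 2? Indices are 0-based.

Step 1: u_0 = a_0 = (-4, 0, 1).
Step 2: u_1 = a_1 − (5/17)·u_0 = (3/17, -3, 12/17).

u_1 = (3/17, -3, 12/17)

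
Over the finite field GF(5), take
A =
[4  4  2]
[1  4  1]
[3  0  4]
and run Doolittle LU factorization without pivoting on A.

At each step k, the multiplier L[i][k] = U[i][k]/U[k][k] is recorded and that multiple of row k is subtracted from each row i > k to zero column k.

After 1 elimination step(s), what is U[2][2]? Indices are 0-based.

Step 1: pivot at (0,0) is 4.
  row1 ← row1 − (4)·row0  ⇒  L[1][0]=4, U row1=(0, 3, 3)
  row2 ← row2 − (2)·row0  ⇒  L[2][0]=2, U row2=(0, 2, 0)

U[2][2] = 0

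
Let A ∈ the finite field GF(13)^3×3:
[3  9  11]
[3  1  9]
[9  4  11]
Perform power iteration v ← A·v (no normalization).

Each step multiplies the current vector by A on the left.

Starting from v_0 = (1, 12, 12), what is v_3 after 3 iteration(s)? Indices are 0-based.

v_0 = (1, 12, 12).
v_1 = A·v_0 = (9, 6, 7).
v_2 = A·v_1 = (2, 5, 0).
v_3 = A·v_2 = (12, 11, 12).

v_3 = (12, 11, 12)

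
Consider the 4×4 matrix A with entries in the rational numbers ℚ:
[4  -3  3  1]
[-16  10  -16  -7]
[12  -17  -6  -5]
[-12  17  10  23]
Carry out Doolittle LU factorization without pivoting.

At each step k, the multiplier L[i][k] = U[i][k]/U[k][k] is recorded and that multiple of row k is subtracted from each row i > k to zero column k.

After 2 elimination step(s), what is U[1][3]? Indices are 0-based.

U[1][3] = -3

k=0: U[0][0]=4
  eliminate (1,0): mult=-4, new row 1: (0, -2, -4, -3); set L[1][0]=-4
  eliminate (2,0): mult=3, new row 2: (0, -8, -15, -8); set L[2][0]=3
  eliminate (3,0): mult=-3, new row 3: (0, 8, 19, 26); set L[3][0]=-3
k=1: U[1][1]=-2
  eliminate (2,1): mult=4, new row 2: (0, 0, 1, 4); set L[2][1]=4
  eliminate (3,1): mult=-4, new row 3: (0, 0, 3, 14); set L[3][1]=-4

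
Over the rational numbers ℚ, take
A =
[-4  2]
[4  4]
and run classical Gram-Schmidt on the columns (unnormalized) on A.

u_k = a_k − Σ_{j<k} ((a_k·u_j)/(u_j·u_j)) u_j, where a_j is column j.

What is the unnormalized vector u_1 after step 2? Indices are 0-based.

u_1 = (3, 3)

Step 1: u_0 = a_0 = (-4, 4).
Step 2: u_1 = a_1 − (1/4)·u_0 = (3, 3).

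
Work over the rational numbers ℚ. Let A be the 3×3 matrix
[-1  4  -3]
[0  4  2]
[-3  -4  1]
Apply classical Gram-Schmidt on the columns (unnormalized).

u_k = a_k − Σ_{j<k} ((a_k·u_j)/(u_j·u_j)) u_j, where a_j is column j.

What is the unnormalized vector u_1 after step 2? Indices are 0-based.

u_1 = (24/5, 4, -8/5)

Step 1: u_0 = a_0 = (-1, 0, -3).
Step 2: u_1 = a_1 − (4/5)·u_0 = (24/5, 4, -8/5).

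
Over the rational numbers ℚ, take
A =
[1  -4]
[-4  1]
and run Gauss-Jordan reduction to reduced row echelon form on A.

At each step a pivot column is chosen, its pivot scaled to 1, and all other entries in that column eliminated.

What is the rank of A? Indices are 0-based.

[1] R0 /= 1  ⇒  (1, -4)
     R1 -= -4·R0  ⇒  (0, -15)
[2] R1 /= -15  ⇒  (0, 1)
     R0 -= -4·R1  ⇒  (1, 0)

rank = 2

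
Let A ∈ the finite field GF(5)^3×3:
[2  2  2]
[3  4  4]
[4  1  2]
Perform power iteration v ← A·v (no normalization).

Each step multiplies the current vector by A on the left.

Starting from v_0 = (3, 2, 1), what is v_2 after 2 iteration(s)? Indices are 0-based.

v_2 = (3, 4, 1)

v_0 = (3, 2, 1).
v_1 = A·v_0 = (2, 1, 1).
v_2 = A·v_1 = (3, 4, 1).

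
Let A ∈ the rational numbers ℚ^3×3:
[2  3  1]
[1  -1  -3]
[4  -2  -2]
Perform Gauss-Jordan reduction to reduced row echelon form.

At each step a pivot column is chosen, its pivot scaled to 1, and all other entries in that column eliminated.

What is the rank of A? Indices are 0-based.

[1] R0 /= 2  ⇒  (1, 3/2, 1/2)
     R1 -= 1·R0  ⇒  (0, -5/2, -7/2)
     R2 -= 4·R0  ⇒  (0, -8, -4)
[2] R1 /= -5/2  ⇒  (0, 1, 7/5)
     R0 -= 3/2·R1  ⇒  (1, 0, -8/5)
     R2 -= -8·R1  ⇒  (0, 0, 36/5)
[3] R2 /= 36/5  ⇒  (0, 0, 1)
     R0 -= -8/5·R2  ⇒  (1, 0, 0)
     R1 -= 7/5·R2  ⇒  (0, 1, 0)

rank = 3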